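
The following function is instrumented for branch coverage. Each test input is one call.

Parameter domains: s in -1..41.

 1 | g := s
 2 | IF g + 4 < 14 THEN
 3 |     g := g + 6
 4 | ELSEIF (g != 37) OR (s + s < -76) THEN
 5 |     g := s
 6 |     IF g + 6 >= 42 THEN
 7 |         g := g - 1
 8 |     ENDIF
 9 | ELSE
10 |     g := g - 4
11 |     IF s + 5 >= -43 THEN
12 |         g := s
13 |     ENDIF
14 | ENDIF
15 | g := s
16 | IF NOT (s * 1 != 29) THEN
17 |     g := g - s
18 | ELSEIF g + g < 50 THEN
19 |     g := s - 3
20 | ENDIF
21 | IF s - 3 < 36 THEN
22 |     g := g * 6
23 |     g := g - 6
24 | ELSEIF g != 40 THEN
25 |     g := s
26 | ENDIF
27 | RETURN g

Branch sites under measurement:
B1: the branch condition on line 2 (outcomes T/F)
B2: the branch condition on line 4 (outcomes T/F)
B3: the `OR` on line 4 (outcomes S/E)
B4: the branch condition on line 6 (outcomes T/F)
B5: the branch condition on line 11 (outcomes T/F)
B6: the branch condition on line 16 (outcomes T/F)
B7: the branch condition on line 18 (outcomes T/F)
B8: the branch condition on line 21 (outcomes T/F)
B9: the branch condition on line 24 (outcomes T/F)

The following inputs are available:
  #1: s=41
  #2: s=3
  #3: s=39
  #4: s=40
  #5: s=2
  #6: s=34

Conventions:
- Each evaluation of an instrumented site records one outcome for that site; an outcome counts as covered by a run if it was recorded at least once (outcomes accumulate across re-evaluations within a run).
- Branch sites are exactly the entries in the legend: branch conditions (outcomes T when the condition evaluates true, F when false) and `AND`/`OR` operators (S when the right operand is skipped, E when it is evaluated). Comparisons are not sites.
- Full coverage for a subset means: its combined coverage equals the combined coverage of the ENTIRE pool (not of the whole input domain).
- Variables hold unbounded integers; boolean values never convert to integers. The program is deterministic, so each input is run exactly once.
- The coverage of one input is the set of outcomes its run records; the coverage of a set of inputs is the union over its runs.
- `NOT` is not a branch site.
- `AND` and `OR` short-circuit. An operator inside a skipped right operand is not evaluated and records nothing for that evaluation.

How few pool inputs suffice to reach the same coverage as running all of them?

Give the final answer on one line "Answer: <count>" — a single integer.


run #1 (s=41) runs B1->F, B3->S, B2->T, B4->T, B6->F, B7->F, B8->F, B9->T; records B1=F, B2=T, B3=S, B4=T, B6=F, B7=F, B8=F, B9=T
run #2 (s=3) runs B1->T, B6->F, B7->T, B8->T; records B1=T, B6=F, B7=T, B8=T
run #3 (s=39) runs B1->F, B3->S, B2->T, B4->T, B6->F, B7->F, B8->F, B9->T; records B1=F, B2=T, B3=S, B4=T, B6=F, B7=F, B8=F, B9=T
run #4 (s=40) runs B1->F, B3->S, B2->T, B4->T, B6->F, B7->F, B8->F, B9->F; records B1=F, B2=T, B3=S, B4=T, B6=F, B7=F, B8=F, B9=F
run #5 (s=2) runs B1->T, B6->F, B7->T, B8->T; records B1=T, B6=F, B7=T, B8=T
run #6 (s=34) runs B1->F, B3->S, B2->T, B4->F, B6->F, B7->F, B8->T; records B1=F, B2=T, B3=S, B4=F, B6=F, B7=F, B8=T
together the pool reaches 13 outcomes: B1=T, B1=F, B2=T, B3=S, B4=T, B4=F, B6=F, B7=T, B7=F, B8=T, B8=F, B9=T, B9=F
size 1 is not enough: best union over all size-1 subsets is 8/13
size 2 is not enough: best union over all size-2 subsets is 11/13
size 3 is not enough: best union over all size-3 subsets is 12/13
the canonical winner is {1, 2, 4, 6}: size 4, full 13-outcome coverage, earliest index list among size-4 covers
Answer: 4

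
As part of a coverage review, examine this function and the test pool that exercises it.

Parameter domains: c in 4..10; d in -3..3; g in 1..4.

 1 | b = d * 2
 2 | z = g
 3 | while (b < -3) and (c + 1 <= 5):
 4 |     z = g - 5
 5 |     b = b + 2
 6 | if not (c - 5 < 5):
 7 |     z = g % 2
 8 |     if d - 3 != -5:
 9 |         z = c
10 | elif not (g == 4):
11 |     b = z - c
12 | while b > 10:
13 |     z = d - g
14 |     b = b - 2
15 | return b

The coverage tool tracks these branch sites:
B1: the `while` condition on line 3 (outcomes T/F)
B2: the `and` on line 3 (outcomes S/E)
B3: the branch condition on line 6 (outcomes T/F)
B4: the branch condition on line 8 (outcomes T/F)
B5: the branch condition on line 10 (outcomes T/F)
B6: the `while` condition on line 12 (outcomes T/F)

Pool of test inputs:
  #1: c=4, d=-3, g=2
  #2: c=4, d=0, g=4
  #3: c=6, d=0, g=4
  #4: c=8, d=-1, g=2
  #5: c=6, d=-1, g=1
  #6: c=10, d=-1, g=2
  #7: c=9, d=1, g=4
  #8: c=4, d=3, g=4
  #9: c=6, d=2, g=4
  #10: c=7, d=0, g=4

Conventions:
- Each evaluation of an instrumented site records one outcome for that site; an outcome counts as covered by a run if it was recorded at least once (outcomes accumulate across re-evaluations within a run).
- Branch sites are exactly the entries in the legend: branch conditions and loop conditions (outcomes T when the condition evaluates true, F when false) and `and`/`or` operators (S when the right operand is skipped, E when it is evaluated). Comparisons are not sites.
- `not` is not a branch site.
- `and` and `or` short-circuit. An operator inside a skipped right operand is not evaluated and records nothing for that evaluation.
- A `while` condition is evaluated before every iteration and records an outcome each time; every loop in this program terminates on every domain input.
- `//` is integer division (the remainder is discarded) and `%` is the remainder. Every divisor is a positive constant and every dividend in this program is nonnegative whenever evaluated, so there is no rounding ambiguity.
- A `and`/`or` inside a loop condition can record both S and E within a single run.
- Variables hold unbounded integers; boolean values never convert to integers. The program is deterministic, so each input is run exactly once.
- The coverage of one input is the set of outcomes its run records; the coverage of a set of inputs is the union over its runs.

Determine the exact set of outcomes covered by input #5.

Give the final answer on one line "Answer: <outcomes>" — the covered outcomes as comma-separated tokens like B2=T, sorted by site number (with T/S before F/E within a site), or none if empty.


Simulating input #5 (c=6, d=-1, g=1) step by step:
  B2->S, B1->F, B3->F, B5->T, B6->F
collecting distinct outcomes: B1=F, B2=S, B3=F, B5=T, B6=F
Answer: B1=F, B2=S, B3=F, B5=T, B6=F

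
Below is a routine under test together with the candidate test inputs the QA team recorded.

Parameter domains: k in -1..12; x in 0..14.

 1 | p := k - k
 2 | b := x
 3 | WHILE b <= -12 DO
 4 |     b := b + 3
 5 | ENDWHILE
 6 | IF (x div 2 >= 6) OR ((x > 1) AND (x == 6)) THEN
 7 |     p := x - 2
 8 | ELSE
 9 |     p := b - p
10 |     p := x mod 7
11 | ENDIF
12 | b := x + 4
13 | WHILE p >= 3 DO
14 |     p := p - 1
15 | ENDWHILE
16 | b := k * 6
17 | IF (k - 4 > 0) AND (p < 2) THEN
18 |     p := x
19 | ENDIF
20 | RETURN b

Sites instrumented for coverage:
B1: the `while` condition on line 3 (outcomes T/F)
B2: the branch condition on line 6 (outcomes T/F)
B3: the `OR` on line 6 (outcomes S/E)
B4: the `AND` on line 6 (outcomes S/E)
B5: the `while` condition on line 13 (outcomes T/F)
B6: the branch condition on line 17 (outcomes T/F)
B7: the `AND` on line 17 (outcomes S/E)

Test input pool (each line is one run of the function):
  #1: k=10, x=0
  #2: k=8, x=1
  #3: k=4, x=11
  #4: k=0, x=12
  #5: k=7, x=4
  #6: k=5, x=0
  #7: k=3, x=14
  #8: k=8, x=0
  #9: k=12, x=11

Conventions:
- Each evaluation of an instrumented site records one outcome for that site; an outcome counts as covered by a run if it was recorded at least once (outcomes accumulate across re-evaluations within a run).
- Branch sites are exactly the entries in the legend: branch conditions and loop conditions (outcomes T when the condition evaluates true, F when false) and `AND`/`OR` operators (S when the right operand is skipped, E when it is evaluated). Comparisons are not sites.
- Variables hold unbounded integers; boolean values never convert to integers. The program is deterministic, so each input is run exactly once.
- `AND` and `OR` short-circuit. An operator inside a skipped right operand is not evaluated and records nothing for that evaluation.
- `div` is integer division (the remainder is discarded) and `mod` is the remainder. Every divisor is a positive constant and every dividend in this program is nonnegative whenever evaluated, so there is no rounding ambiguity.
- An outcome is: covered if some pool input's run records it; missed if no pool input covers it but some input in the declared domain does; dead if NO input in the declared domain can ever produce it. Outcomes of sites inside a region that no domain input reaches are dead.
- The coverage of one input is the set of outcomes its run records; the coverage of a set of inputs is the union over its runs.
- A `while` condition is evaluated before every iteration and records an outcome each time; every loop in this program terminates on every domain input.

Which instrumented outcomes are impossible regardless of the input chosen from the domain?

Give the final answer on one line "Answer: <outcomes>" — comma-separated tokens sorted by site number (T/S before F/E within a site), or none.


checking every outcome against all 210 domain inputs:
  B1=T: no domain input ever produces it -> dead
  reachable outcomes have witnesses, e.g. B1=F (e.g. k=-1, x=0), B2=T (e.g. k=-1, x=6), B2=F (e.g. k=-1, x=0), B3=S (e.g. k=-1, x=12)
Answer: B1=T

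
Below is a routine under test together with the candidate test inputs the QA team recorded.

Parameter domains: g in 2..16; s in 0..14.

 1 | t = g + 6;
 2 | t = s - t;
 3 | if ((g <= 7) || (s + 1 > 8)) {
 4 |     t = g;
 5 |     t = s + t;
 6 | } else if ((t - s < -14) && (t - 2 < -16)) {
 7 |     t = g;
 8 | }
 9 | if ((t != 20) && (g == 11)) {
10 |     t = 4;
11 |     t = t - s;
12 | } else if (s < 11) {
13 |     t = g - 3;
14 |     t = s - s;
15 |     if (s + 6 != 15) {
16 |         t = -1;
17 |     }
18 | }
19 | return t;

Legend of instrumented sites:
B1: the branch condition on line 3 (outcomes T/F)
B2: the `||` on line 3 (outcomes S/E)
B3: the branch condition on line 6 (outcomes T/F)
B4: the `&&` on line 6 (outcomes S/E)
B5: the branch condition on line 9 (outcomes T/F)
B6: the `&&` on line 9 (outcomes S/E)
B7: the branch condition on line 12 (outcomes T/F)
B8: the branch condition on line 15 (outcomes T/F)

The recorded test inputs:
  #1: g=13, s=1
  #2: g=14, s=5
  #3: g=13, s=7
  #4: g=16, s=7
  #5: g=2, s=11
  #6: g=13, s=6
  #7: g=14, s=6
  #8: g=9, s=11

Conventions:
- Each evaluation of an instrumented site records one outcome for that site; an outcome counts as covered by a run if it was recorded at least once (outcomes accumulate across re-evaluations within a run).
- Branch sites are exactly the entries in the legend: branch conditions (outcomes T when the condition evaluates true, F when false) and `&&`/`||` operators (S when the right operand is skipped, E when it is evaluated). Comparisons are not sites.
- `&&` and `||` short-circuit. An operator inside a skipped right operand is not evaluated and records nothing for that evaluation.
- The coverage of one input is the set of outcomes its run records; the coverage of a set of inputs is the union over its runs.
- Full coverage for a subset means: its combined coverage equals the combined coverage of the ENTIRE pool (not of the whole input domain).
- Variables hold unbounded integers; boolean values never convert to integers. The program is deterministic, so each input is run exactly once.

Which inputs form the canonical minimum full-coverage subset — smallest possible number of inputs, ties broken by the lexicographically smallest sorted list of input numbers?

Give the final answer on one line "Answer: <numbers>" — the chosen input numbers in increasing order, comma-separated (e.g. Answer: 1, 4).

test 1 (g=13, s=1) hits B1=F, B2=E, B3=T, B4=E, B5=F, B6=E, B7=T, B8=T
test 2 (g=14, s=5) hits B1=F, B2=E, B3=T, B4=E, B5=F, B6=E, B7=T, B8=T
test 3 (g=13, s=7) hits B1=F, B2=E, B3=F, B4=E, B5=F, B6=E, B7=T, B8=T
test 4 (g=16, s=7) hits B1=F, B2=E, B3=T, B4=E, B5=F, B6=E, B7=T, B8=T
test 5 (g=2, s=11) hits B1=T, B2=S, B5=F, B6=E, B7=F
test 6 (g=13, s=6) hits B1=F, B2=E, B3=F, B4=E, B5=F, B6=E, B7=T, B8=T
test 7 (g=14, s=6) hits B1=F, B2=E, B3=F, B4=E, B5=F, B6=E, B7=T, B8=T
test 8 (g=9, s=11) hits B1=T, B2=E, B5=F, B6=S, B7=F
the full pool covers 13 outcomes: B1=T, B1=F, B2=S, B2=E, B3=T, B3=F, B4=E, B5=F, B6=S, B6=E, B7=T, B7=F, B8=T
checked all size-1 subsets: none covers 13 outcomes (max 8/13)
checked all size-2 subsets: none covers 13 outcomes (max 11/13)
checked all size-3 subsets: none covers 13 outcomes (max 12/13)
the canonical winner is {1, 3, 5, 8}: size 4, full 13-outcome coverage, earliest index list among size-4 covers

Answer: 1, 3, 5, 8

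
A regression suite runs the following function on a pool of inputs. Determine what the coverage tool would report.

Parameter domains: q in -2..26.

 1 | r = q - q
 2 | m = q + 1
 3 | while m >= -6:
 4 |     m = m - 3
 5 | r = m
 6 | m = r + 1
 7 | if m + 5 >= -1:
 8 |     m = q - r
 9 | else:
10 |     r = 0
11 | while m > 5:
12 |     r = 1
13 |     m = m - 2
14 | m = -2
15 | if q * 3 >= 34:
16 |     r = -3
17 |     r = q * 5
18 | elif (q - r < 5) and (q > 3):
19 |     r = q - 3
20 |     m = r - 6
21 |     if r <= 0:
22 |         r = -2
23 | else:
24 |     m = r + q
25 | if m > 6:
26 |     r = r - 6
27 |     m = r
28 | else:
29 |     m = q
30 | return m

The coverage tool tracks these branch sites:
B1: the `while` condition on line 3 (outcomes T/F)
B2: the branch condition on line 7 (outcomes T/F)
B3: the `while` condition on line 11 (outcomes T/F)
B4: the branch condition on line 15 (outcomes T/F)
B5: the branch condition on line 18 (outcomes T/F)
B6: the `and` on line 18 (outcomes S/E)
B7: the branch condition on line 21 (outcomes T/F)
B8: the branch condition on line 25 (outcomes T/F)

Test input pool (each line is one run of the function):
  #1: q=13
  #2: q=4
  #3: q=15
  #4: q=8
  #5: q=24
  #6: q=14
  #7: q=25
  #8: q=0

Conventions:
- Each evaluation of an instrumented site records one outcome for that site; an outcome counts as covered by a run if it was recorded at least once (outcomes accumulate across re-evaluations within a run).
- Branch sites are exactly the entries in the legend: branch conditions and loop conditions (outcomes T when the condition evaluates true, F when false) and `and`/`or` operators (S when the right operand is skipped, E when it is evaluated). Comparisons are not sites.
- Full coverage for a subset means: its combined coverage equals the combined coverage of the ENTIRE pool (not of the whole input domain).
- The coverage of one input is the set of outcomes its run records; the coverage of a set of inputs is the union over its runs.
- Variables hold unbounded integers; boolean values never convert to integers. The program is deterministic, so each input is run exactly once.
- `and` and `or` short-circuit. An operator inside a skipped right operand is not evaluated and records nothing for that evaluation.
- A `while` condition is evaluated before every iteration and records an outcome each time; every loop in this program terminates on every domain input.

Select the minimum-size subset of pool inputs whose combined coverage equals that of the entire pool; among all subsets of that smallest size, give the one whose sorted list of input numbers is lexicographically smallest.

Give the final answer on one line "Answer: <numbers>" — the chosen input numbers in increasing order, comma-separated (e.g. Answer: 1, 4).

test 1 (q=13) fires B1->T, B1->T, B1->T, B1->T, B1->T, B1->T, B1->T, B1->F, B2->T, B3->T, B3->T, B3->T, B3->T, B3->T, ...; hits B1=T, B1=F, B2=T, B3=T, B3=F, B4=T, B8=F
test 2 (q=4) fires B1->T, B1->T, B1->T, B1->T, B1->F, B2->T, B3->T, B3->T, B3->T, B3->F, B4->F, B6->E, B5->T, B7->F, ...; hits B1=T, B1=F, B2=T, B3=T, B3=F, B4=F, B5=T, B6=E, B7=F, B8=F
test 3 (q=15) fires B1->T, B1->T, B1->T, B1->T, B1->T, B1->T, B1->T, B1->T, B1->F, B2->F, B3->F, B4->T, B8->F; hits B1=T, B1=F, B2=F, B3=F, B4=T, B8=F
test 4 (q=8) fires B1->T, B1->T, B1->T, B1->T, B1->T, B1->T, B1->F, B2->F, B3->F, B4->F, B6->S, B5->F, B8->T; hits B1=T, B1=F, B2=F, B3=F, B4=F, B5=F, B6=S, B8=T
test 5 (q=24) fires B1->T, B1->T, B1->T, B1->T, B1->T, B1->T, B1->T, B1->T, B1->T, B1->T, B1->T, B1->F, B2->F, B3->F, ...; hits B1=T, B1=F, B2=F, B3=F, B4=T, B8=F
test 6 (q=14) fires B1->T, B1->T, B1->T, B1->T, B1->T, B1->T, B1->T, B1->T, B1->F, B2->F, B3->F, B4->T, B8->F; hits B1=T, B1=F, B2=F, B3=F, B4=T, B8=F
test 7 (q=25) fires B1->T, B1->T, B1->T, B1->T, B1->T, B1->T, B1->T, B1->T, B1->T, B1->T, B1->T, B1->F, B2->T, B3->T, ...; hits B1=T, B1=F, B2=T, B3=T, B3=F, B4=T, B8=F
test 8 (q=0) fires B1->T, B1->T, B1->T, B1->F, B2->F, B3->F, B4->F, B6->E, B5->F, B8->F; hits B1=T, B1=F, B2=F, B3=F, B4=F, B5=F, B6=E, B8=F
pool-wide coverage (15 outcomes): B1=T, B1=F, B2=T, B2=F, B3=T, B3=F, B4=T, B4=F, B5=T, B5=F, B6=S, B6=E, B7=F, B8=T, B8=F
every size-1 subset falls short of the 15 outcomes (best: 10/15)
every size-2 subset falls short of the 15 outcomes (best: 14/15)
at size 3, {1, 2, 4} reaches all 15 outcomes; every lexicographically earlier size-3 subset fails

Answer: 1, 2, 4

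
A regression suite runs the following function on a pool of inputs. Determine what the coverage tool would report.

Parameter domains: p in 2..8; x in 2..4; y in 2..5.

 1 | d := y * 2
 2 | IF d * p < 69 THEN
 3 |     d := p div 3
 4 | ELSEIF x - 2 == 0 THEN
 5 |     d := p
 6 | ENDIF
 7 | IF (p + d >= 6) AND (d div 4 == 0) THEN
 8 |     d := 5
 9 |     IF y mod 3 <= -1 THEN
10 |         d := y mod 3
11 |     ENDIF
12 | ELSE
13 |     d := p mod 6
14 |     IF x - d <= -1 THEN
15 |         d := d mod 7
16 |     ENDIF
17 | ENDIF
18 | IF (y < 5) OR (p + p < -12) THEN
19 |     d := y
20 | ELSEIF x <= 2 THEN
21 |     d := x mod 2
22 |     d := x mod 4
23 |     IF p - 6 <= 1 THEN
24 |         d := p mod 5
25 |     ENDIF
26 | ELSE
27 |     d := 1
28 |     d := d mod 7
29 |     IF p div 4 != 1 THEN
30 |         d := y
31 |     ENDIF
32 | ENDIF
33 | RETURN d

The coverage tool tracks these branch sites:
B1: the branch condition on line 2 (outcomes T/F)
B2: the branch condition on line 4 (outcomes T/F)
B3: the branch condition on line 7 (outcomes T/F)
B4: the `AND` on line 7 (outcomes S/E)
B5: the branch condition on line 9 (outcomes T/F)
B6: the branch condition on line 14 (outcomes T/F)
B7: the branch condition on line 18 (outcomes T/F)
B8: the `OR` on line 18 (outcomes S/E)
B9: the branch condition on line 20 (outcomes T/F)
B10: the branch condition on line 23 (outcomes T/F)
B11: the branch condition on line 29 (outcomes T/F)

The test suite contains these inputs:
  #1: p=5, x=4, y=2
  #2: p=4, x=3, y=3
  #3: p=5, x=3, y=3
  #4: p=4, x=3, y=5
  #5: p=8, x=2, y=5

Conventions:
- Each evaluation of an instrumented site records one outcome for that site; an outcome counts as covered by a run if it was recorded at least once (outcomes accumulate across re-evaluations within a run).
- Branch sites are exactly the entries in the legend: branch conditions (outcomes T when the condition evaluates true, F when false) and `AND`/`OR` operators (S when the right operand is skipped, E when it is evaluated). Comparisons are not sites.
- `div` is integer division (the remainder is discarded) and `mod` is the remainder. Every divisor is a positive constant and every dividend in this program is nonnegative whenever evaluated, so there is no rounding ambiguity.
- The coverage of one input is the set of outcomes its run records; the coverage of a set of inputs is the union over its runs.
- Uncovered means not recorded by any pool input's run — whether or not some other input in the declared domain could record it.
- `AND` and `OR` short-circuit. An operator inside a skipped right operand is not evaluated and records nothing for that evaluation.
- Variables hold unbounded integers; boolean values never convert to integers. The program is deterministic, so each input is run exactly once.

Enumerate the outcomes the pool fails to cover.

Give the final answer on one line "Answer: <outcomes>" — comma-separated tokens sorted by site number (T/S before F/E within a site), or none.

run #1 (p=5, x=4, y=2) records B1=T, B3=T, B4=E, B5=F, B7=T, B8=S
run #2 (p=4, x=3, y=3) records B1=T, B3=F, B4=S, B6=T, B7=T, B8=S
run #3 (p=5, x=3, y=3) records B1=T, B3=T, B4=E, B5=F, B7=T, B8=S
run #4 (p=4, x=3, y=5) records B1=T, B3=F, B4=S, B6=T, B7=F, B8=E, B9=F, B11=F
run #5 (p=8, x=2, y=5) records B1=F, B2=T, B3=F, B4=E, B6=F, B7=F, B8=E, B9=T, B10=F
union over the pool: B1=T, B1=F, B2=T, B3=T, B3=F, B4=S, B4=E, B5=F, B6=T, B6=F, B7=T, B7=F, B8=S, B8=E, B9=T, B9=F, B10=F, B11=F
uncovered (4 of 22): B2=F, B5=T, B10=T, B11=T

Answer: B2=F, B5=T, B10=T, B11=T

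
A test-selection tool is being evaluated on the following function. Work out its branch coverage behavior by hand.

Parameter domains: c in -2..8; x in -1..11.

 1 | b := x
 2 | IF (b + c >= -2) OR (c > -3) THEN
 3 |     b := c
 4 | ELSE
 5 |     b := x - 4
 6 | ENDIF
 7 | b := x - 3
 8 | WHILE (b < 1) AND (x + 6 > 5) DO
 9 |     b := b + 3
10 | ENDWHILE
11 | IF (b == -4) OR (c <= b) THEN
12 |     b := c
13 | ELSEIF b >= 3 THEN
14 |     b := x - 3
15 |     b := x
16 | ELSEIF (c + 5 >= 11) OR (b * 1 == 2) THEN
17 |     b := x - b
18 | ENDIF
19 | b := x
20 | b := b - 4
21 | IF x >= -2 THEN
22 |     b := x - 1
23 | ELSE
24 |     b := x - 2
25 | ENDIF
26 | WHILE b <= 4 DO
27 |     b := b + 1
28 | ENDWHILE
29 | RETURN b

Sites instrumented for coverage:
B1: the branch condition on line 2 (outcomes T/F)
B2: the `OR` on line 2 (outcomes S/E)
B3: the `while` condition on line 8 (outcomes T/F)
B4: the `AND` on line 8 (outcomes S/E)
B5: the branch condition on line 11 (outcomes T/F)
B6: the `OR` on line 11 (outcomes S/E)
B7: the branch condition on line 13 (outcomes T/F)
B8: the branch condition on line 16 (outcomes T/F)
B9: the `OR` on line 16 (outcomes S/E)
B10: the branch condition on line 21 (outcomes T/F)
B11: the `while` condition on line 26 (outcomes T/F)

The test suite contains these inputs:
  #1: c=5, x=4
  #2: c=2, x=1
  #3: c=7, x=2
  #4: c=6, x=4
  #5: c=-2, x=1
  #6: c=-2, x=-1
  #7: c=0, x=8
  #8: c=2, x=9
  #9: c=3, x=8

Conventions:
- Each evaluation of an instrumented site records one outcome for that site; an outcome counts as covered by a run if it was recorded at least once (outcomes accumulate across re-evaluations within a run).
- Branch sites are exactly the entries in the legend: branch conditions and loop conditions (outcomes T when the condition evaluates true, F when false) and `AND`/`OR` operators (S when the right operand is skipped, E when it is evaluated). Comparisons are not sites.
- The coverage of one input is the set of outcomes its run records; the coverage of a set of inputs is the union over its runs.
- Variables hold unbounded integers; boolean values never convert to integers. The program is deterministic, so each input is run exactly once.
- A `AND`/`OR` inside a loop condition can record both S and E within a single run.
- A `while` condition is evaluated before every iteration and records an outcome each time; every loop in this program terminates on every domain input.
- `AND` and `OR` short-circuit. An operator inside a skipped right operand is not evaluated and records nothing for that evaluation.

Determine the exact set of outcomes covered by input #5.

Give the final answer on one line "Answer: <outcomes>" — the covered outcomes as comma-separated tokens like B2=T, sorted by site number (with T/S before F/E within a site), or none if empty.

Simulating input #5 (c=-2, x=1) step by step:
  B2->S, B1->T, B4->E, B3->T, B4->S, B3->F, B6->E, B5->T, B10->T, B11->T
  B11->T, B11->T, B11->T, B11->T, B11->F
collecting distinct outcomes: B1=T, B2=S, B3=T, B3=F, B4=S, B4=E, B5=T, B6=E, B10=T, B11=T, B11=F

Answer: B1=T, B2=S, B3=T, B3=F, B4=S, B4=E, B5=T, B6=E, B10=T, B11=T, B11=F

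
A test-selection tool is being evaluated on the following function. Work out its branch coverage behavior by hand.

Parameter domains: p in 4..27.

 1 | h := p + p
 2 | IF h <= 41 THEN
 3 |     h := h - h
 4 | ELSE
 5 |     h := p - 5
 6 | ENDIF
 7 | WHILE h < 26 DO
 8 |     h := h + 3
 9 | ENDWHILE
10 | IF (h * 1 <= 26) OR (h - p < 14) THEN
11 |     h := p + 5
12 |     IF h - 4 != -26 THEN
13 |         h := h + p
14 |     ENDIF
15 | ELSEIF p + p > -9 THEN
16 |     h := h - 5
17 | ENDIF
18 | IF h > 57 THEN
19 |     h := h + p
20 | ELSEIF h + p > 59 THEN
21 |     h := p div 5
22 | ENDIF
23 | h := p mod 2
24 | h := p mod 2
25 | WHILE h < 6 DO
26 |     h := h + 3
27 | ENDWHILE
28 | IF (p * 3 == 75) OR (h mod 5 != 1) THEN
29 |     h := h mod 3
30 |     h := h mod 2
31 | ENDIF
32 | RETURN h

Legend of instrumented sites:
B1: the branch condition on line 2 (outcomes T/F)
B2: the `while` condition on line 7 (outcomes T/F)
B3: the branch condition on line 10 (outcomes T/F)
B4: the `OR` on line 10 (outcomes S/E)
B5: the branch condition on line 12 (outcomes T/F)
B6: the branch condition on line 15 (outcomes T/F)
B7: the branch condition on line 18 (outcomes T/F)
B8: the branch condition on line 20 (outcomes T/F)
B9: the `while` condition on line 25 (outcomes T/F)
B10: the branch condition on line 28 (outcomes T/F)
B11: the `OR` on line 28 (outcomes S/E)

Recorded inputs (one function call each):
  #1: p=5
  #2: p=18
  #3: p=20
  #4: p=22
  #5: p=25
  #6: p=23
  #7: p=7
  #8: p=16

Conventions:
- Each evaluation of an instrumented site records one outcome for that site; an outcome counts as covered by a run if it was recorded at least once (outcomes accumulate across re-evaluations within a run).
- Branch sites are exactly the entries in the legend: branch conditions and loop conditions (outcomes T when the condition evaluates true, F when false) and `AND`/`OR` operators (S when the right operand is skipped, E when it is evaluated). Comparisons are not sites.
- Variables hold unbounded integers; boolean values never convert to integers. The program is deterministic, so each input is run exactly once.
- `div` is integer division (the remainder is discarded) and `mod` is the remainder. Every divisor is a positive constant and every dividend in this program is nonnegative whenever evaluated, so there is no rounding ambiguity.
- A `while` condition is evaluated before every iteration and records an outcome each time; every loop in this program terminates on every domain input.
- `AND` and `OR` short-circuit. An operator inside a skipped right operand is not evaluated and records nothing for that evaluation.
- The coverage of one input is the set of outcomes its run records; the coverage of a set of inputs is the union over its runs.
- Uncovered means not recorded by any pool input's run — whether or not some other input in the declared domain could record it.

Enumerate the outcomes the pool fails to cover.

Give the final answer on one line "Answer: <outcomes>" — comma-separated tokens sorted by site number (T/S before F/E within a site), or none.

input #1 (p=5): events B1->T, B2->T, B2->T, B2->T, B2->T, B2->T, B2->T, B2->T, B2->T, B2->T, B2->F, B4->E, B3->F, B6->T, ...; covers B1=T, B2=T, B2=F, B3=F, B4=E, B6=T, B7=F, B8=F, B9=T, B9=F, B10=T, B11=E
input #2 (p=18): events B1->T, B2->T, B2->T, B2->T, B2->T, B2->T, B2->T, B2->T, B2->T, B2->T, B2->F, B4->E, B3->T, B5->T, ...; covers B1=T, B2=T, B2=F, B3=T, B4=E, B5=T, B7=F, B8=F, B9=T, B9=F, B10=F, B11=E
input #3 (p=20): events B1->T, B2->T, B2->T, B2->T, B2->T, B2->T, B2->T, B2->T, B2->T, B2->T, B2->F, B4->E, B3->T, B5->T, ...; covers B1=T, B2=T, B2=F, B3=T, B4=E, B5=T, B7=F, B8=T, B9=T, B9=F, B10=F, B11=E
input #4 (p=22): events B1->F, B2->T, B2->T, B2->T, B2->F, B4->S, B3->T, B5->T, B7->F, B8->T, B9->T, B9->T, B9->F, B11->E, ...; covers B1=F, B2=T, B2=F, B3=T, B4=S, B5=T, B7=F, B8=T, B9=T, B9=F, B10=F, B11=E
input #5 (p=25): events B1->F, B2->T, B2->T, B2->F, B4->S, B3->T, B5->T, B7->F, B8->T, B9->T, B9->T, B9->F, B11->S, B10->T; covers B1=F, B2=T, B2=F, B3=T, B4=S, B5=T, B7=F, B8=T, B9=T, B9=F, B10=T, B11=S
input #6 (p=23): events B1->F, B2->T, B2->T, B2->T, B2->F, B4->E, B3->T, B5->T, B7->F, B8->T, B9->T, B9->T, B9->F, B11->E, ...; covers B1=F, B2=T, B2=F, B3=T, B4=E, B5=T, B7=F, B8=T, B9=T, B9=F, B10=T, B11=E
input #7 (p=7): events B1->T, B2->T, B2->T, B2->T, B2->T, B2->T, B2->T, B2->T, B2->T, B2->T, B2->F, B4->E, B3->F, B6->T, ...; covers B1=T, B2=T, B2=F, B3=F, B4=E, B6=T, B7=F, B8=F, B9=T, B9=F, B10=T, B11=E
input #8 (p=16): events B1->T, B2->T, B2->T, B2->T, B2->T, B2->T, B2->T, B2->T, B2->T, B2->T, B2->F, B4->E, B3->T, B5->T, ...; covers B1=T, B2=T, B2=F, B3=T, B4=E, B5=T, B7=F, B8=F, B9=T, B9=F, B10=F, B11=E
union over the pool: B1=T, B1=F, B2=T, B2=F, B3=T, B3=F, B4=S, B4=E, B5=T, B6=T, B7=F, B8=T, B8=F, B9=T, B9=F, B10=T, B10=F, B11=S, B11=E
uncovered (3 of 22): B5=F, B6=F, B7=T

Answer: B5=F, B6=F, B7=T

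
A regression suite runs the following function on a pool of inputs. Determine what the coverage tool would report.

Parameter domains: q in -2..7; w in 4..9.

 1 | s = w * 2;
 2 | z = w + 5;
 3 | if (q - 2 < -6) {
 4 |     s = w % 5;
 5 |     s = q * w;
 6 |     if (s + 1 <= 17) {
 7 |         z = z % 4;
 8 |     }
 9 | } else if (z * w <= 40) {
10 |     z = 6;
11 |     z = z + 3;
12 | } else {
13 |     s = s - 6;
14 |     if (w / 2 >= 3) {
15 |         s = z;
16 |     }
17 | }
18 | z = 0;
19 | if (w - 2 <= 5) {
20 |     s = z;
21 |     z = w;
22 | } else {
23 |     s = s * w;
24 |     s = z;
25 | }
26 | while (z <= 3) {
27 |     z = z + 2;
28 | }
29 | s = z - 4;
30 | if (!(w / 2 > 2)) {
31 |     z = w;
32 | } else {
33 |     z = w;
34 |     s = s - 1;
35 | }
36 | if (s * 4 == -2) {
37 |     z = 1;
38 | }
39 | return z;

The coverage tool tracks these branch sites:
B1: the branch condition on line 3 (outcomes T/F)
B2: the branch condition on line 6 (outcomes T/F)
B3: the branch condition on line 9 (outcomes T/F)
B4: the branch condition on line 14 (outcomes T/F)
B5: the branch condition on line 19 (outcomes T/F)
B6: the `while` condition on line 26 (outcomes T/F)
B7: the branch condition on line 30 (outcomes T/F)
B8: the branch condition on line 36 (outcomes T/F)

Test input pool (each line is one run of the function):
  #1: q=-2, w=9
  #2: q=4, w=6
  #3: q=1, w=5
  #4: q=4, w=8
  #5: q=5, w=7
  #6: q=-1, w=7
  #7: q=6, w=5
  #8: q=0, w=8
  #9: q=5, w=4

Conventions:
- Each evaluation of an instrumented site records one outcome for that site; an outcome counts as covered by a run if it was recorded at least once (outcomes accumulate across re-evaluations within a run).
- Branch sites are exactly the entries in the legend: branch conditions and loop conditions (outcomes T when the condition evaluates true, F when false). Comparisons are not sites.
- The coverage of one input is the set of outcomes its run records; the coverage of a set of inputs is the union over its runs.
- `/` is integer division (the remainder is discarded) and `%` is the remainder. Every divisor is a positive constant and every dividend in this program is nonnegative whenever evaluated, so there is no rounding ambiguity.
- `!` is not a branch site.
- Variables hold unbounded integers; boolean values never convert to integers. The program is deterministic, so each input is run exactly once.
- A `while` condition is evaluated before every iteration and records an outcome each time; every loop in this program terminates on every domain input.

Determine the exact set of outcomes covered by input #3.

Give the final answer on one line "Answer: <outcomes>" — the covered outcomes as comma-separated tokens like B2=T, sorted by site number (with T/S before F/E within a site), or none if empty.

Running input #3 (q=1, w=5), event by event:
  B1->F, B3->F, B4->F, B5->T, B6->F, B7->T, B8->F
deduplicating events, the covered set is: B1=F, B3=F, B4=F, B5=T, B6=F, B7=T, B8=F

Answer: B1=F, B3=F, B4=F, B5=T, B6=F, B7=T, B8=F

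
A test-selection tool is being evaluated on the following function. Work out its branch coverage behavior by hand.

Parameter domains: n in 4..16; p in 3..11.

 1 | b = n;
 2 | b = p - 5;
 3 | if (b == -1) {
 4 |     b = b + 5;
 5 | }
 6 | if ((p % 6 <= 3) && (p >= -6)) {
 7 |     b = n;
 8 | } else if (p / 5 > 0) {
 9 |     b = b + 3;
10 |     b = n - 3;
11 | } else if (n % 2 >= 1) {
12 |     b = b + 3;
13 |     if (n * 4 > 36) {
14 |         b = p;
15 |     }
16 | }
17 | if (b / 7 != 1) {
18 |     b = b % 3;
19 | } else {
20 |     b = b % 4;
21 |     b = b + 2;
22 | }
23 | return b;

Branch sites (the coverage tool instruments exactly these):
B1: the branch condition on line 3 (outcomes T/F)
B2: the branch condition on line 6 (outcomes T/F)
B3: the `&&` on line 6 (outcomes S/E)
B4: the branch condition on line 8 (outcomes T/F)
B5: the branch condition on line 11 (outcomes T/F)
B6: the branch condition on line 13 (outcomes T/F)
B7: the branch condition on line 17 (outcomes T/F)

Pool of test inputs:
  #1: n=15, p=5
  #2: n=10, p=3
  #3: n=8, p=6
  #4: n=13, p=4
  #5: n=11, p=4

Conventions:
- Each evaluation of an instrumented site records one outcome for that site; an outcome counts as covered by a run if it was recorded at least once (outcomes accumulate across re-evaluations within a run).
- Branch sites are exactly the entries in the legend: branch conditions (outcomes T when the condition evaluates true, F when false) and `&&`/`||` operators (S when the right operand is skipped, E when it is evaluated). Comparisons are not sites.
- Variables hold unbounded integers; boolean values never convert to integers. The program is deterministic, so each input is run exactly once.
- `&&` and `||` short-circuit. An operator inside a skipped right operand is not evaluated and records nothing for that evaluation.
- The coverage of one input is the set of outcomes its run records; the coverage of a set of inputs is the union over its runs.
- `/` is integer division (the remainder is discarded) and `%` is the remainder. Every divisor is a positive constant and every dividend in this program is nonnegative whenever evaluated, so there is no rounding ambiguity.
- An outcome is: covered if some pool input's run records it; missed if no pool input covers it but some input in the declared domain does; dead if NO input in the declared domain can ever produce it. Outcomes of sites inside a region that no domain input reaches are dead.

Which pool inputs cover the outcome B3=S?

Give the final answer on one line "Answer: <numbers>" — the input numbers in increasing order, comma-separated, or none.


input #1 (n=15, p=5): hits B3=S
input #2 (n=10, p=3): never hits B3=S
input #3 (n=8, p=6): never hits B3=S
input #4 (n=13, p=4): hits B3=S
input #5 (n=11, p=4): hits B3=S
Answer: 1, 4, 5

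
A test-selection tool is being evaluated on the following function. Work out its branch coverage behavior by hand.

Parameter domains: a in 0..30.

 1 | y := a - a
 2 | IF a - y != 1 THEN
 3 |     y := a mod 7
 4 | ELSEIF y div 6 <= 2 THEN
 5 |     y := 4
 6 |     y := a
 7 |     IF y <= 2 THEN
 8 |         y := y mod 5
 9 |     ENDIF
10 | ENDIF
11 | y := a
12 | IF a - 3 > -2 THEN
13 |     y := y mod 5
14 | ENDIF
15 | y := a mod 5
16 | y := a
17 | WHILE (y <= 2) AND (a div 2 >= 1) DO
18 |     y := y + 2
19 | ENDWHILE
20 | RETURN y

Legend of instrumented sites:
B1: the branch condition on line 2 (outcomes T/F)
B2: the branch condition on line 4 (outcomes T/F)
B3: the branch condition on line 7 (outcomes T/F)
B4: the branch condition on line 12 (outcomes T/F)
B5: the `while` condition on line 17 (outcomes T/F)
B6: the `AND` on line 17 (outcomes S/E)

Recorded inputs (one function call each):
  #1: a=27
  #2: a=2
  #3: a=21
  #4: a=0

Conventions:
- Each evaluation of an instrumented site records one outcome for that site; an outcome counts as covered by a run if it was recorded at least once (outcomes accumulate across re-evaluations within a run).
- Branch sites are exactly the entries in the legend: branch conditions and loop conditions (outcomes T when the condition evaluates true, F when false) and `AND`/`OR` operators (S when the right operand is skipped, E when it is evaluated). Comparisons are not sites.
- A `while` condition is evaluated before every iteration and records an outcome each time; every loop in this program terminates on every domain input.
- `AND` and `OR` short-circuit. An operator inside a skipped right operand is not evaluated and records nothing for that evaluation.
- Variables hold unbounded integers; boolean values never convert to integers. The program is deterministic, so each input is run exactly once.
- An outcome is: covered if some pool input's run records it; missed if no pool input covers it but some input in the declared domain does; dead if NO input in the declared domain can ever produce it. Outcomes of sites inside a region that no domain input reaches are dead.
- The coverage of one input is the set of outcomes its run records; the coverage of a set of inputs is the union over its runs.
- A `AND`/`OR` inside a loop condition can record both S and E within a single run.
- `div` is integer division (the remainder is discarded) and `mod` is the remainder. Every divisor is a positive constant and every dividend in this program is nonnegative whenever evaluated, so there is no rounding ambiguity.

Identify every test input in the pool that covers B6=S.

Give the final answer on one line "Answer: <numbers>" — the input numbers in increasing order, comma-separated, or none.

input #1 (a=27): produces B6=S
input #2 (a=2): produces B6=S
input #3 (a=21): produces B6=S
input #4 (a=0): does not produce B6=S

Answer: 1, 2, 3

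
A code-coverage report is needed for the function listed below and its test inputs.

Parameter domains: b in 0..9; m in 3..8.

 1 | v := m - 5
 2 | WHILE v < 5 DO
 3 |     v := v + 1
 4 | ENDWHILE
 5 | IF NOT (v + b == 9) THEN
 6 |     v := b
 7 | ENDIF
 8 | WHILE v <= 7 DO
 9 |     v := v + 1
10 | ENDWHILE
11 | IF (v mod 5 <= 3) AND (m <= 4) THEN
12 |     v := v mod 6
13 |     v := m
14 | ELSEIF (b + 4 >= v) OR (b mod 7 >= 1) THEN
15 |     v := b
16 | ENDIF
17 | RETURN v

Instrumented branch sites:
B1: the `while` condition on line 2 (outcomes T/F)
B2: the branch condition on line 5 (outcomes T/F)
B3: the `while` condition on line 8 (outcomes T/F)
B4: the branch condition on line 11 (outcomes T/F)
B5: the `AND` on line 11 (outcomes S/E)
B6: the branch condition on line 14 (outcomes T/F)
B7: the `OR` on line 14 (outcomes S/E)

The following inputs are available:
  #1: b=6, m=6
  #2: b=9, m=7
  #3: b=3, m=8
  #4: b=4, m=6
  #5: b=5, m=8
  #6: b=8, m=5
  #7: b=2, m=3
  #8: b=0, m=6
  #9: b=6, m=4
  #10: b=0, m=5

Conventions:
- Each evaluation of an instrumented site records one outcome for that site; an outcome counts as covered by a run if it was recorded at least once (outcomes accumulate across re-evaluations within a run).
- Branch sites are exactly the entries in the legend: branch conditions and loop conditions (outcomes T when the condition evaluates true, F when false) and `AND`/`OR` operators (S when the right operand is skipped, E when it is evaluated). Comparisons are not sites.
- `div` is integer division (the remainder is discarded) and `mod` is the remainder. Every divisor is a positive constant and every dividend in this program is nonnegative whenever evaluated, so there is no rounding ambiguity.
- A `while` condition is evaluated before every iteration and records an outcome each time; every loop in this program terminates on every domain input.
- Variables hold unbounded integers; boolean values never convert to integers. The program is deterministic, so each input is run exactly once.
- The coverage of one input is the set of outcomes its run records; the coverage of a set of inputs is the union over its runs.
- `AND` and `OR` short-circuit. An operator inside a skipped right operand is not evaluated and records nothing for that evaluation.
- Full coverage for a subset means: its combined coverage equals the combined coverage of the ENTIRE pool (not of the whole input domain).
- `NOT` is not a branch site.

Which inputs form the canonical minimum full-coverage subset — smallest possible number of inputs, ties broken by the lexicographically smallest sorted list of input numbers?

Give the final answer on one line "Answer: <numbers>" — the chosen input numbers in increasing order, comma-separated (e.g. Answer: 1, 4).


test 1 (b=6, m=6) hits B1=T, B1=F, B2=T, B3=T, B3=F, B4=F, B5=E, B6=T, B7=S
test 2 (b=9, m=7) hits B1=T, B1=F, B2=T, B3=F, B4=F, B5=S, B6=T, B7=S
test 3 (b=3, m=8) hits B1=T, B1=F, B2=T, B3=T, B3=F, B4=F, B5=E, B6=T, B7=E
test 4 (b=4, m=6) hits B1=T, B1=F, B2=F, B3=T, B3=F, B4=F, B5=E, B6=T, B7=S
test 5 (b=5, m=8) hits B1=T, B1=F, B2=T, B3=T, B3=F, B4=F, B5=E, B6=T, B7=S
test 6 (b=8, m=5) hits B1=T, B1=F, B2=T, B3=F, B4=F, B5=E, B6=T, B7=S
test 7 (b=2, m=3) hits B1=T, B1=F, B2=T, B3=T, B3=F, B4=T, B5=E
test 8 (b=0, m=6) hits B1=T, B1=F, B2=T, B3=T, B3=F, B4=F, B5=E, B6=F, B7=E
test 9 (b=6, m=4) hits B1=T, B1=F, B2=T, B3=T, B3=F, B4=T, B5=E
test 10 (b=0, m=5) hits B1=T, B1=F, B2=T, B3=T, B3=F, B4=F, B5=E, B6=F, B7=E
pool-wide coverage (14 outcomes): B1=T, B1=F, B2=T, B2=F, B3=T, B3=F, B4=T, B4=F, B5=S, B5=E, B6=T, B6=F, B7=S, B7=E
size 1 is not enough: best union over all size-1 subsets is 9/14
size 2 is not enough: best union over all size-2 subsets is 12/14
size 3 is not enough: best union over all size-3 subsets is 13/14
the canonical winner is {2, 4, 7, 8}: size 4, full 14-outcome coverage, earliest index list among size-4 covers
Answer: 2, 4, 7, 8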